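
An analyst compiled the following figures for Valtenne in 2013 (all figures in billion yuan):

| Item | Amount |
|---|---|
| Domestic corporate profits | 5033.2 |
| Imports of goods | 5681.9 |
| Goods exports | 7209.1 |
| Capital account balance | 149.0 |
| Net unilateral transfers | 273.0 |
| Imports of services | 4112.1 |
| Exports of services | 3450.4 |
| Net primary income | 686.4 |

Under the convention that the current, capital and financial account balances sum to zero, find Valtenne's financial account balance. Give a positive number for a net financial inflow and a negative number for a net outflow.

Goods balance = 7209.1 - 5681.9 = 1527.2
Services balance = 3450.4 - 4112.1 = -661.7
Trade balance (goods + services) = 1527.2 + (-661.7) = 865.5
Net primary income = 686.4
Net secondary income = 273.0
Current account = 865.5 + 686.4 + 273.0 = 1824.9
Financial account = -(1824.9 + 149.0) = -1973.9

-1973.9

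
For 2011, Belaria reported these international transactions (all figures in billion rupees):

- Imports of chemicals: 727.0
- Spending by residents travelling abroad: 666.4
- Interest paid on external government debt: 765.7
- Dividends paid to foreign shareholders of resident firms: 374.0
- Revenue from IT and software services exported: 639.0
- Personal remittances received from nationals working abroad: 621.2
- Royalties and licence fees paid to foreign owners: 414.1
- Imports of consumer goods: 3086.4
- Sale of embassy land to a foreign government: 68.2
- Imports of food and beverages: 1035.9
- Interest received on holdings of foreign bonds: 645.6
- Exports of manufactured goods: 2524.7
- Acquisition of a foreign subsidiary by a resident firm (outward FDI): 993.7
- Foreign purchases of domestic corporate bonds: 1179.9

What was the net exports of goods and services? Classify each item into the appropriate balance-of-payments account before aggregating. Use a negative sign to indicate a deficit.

Goods: -727.0 - 1035.9 + 2524.7 - 3086.4 = -2324.6
Services: -414.1 - 666.4 + 639.0 = -441.5
Trade balance = -2324.6 + (-441.5) = -2766.1
(Excluded from the trade balance — primary income: interest paid on external government debt 765.7, dividends paid to foreign shareholders of resident firms 374.0, interest received on holdings of foreign bonds 645.6; secondary income: personal remittances received from nationals working abroad 621.2; capital account: sale of embassy land to a foreign government 68.2; financial account: acquisition of a foreign subsidiary by a resident firm (outward FDI) 993.7, foreign purchases of domestic corporate bonds 1179.9.)

-2766.1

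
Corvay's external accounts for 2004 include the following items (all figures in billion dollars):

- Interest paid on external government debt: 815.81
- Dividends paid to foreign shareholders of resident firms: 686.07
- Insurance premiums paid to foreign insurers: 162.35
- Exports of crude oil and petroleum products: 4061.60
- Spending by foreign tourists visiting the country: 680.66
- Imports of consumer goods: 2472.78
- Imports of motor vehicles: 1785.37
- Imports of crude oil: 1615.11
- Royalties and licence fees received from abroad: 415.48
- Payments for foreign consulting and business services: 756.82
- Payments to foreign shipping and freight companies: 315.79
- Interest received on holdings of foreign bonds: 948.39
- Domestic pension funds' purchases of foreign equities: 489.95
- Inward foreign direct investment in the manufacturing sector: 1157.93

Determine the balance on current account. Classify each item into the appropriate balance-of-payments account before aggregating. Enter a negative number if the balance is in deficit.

-2503.97

Goods: -1615.11 - 1785.37 + 4061.60 - 2472.78 = -1811.66
Services: -315.79 - 162.35 + 415.48 + 680.66 - 756.82 = -138.82
Primary income: 948.39 - 815.81 - 686.07 = -553.49
Current account = (-1811.66) + (-138.82) + (-553.49) = -2503.97
(Excluded from the current account — financial account: domestic pension funds' purchases of foreign equities 489.95, inward foreign direct investment in the manufacturing sector 1157.93.)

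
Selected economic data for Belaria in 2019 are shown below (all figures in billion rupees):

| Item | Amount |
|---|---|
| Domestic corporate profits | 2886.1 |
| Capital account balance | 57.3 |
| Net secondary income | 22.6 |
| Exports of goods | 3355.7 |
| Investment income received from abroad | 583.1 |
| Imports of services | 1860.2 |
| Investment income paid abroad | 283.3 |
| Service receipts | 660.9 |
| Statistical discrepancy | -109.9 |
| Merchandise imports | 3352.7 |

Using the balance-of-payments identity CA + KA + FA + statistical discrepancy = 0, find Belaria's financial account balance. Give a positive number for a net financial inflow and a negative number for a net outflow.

Goods balance = 3355.7 - 3352.7 = 3.0
Services balance = 660.9 - 1860.2 = -1199.3
Trade balance (goods + services) = 3.0 + (-1199.3) = -1196.3
Net primary income = 583.1 - 283.3 = 299.8
Net secondary income = 22.6
Current account = -1196.3 + 299.8 + 22.6 = -873.9
Financial account = -(-873.9 + 57.3 + (-109.9)) = 926.5

926.5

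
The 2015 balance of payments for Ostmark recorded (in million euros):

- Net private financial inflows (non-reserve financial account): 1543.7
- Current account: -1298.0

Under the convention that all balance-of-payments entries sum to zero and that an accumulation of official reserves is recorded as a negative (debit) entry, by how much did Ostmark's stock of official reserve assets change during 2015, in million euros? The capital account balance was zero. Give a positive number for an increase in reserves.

245.7

Official reserve transactions balance = -((-1298.0) + 1543.7) = -245.7
An accumulation of reserves is recorded as a debit (negative entry), so the change in the stock of reserves is the negative of that balance.
Change in official reserves = -(-245.7) = 245.7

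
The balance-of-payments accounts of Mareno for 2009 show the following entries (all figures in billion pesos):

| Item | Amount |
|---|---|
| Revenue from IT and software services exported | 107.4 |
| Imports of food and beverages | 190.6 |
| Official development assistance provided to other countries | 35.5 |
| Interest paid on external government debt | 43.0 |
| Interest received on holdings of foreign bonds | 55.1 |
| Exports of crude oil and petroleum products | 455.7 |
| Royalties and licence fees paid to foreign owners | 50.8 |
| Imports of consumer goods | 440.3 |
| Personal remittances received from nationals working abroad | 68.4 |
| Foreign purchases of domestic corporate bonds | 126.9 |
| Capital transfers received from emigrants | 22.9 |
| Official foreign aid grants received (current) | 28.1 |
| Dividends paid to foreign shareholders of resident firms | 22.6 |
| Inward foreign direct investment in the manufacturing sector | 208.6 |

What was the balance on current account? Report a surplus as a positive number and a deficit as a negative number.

Goods: -440.3 + 455.7 - 190.6 = -175.2
Services: -50.8 + 107.4 = 56.6
Primary income: -43.0 - 22.6 + 55.1 = -10.5
Secondary income: 68.4 - 35.5 + 28.1 = 61.0
Current account = (-175.2) + 56.6 + (-10.5) + 61.0 = -68.1
(Excluded from the current account — financial account: foreign purchases of domestic corporate bonds 126.9, inward foreign direct investment in the manufacturing sector 208.6; capital account: capital transfers received from emigrants 22.9.)

-68.1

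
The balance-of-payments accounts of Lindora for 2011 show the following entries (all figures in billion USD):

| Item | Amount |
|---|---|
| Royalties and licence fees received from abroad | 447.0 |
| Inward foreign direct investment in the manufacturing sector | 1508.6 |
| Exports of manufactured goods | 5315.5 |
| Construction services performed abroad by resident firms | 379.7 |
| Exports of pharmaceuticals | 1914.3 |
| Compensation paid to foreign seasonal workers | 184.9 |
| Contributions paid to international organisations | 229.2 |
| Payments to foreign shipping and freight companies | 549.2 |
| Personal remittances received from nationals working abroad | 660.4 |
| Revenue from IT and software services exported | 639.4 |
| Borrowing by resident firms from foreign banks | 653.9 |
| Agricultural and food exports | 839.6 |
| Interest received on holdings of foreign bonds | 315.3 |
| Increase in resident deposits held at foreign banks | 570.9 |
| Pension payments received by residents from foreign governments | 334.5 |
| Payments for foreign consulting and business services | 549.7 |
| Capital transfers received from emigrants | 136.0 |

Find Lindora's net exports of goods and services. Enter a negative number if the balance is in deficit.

8436.6

Goods: 839.6 + 5315.5 + 1914.3 = 8069.4
Services: -549.7 - 549.2 + 379.7 + 639.4 + 447.0 = 367.2
Trade balance = 8069.4 + 367.2 = 8436.6
(Excluded from the trade balance — financial account: inward foreign direct investment in the manufacturing sector 1508.6, borrowing by resident firms from foreign banks 653.9, increase in resident deposits held at foreign banks 570.9; primary income: compensation paid to foreign seasonal workers 184.9, interest received on holdings of foreign bonds 315.3; secondary income: contributions paid to international organisations 229.2, personal remittances received from nationals working abroad 660.4, pension payments received by residents from foreign governments 334.5; capital account: capital transfers received from emigrants 136.0.)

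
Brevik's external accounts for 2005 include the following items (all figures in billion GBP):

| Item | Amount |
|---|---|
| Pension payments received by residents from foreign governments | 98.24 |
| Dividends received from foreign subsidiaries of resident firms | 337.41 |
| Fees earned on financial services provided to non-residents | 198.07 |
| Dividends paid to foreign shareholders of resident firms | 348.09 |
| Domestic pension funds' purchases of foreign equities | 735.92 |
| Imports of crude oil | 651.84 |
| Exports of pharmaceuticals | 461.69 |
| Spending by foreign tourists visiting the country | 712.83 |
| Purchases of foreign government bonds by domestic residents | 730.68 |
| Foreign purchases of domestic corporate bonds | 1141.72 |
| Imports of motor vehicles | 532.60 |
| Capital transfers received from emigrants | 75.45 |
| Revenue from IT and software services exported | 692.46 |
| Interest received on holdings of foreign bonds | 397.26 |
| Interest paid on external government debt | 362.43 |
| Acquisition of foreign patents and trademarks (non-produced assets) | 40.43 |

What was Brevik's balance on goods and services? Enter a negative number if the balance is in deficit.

880.61

Goods: 461.69 - 532.60 - 651.84 = -722.75
Services: 198.07 + 712.83 + 692.46 = 1603.36
Trade balance = -722.75 + 1603.36 = 880.61
(Excluded from the trade balance — secondary income: pension payments received by residents from foreign governments 98.24; primary income: dividends received from foreign subsidiaries of resident firms 337.41, dividends paid to foreign shareholders of resident firms 348.09, interest received on holdings of foreign bonds 397.26, interest paid on external government debt 362.43; financial account: domestic pension funds' purchases of foreign equities 735.92, purchases of foreign government bonds by domestic residents 730.68, foreign purchases of domestic corporate bonds 1141.72; capital account: capital transfers received from emigrants 75.45, acquisition of foreign patents and trademarks (non-produced assets) 40.43.)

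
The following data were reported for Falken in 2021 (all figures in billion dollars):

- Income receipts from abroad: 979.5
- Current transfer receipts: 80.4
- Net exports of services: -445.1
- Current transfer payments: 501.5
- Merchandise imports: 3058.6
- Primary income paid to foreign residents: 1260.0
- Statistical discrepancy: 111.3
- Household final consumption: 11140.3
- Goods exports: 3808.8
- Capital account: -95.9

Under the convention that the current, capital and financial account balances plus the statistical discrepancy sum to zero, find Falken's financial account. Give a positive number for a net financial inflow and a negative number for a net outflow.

Goods balance = 3808.8 - 3058.6 = 750.2
Services balance = -445.1
Trade balance (goods + services) = 750.2 + (-445.1) = 305.1
Net primary income = 979.5 - 1260.0 = -280.5
Net secondary income = 80.4 - 501.5 = -421.1
Current account = 305.1 + (-280.5) + (-421.1) = -396.5
Financial account = -(-396.5 + (-95.9) + 111.3) = 381.1

381.1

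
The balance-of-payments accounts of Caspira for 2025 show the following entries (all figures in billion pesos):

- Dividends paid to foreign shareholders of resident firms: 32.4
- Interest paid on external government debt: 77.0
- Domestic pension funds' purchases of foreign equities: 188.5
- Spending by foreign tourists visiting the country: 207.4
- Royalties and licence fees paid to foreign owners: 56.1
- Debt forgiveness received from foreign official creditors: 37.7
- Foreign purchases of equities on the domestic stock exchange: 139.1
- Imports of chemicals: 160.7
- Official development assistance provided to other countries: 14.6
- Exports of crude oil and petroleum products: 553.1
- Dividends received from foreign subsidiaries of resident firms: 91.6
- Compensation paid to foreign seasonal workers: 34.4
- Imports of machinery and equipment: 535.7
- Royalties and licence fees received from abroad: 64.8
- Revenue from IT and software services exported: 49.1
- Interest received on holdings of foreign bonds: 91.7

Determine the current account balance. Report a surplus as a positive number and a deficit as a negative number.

146.8

Goods: -535.7 + 553.1 - 160.7 = -143.3
Services: -56.1 + 64.8 + 49.1 + 207.4 = 265.2
Primary income: -32.4 - 34.4 + 91.7 + 91.6 - 77.0 = 39.5
Secondary income: -14.6
Current account = (-143.3) + 265.2 + 39.5 + (-14.6) = 146.8
(Excluded from the current account — financial account: domestic pension funds' purchases of foreign equities 188.5, foreign purchases of equities on the domestic stock exchange 139.1; capital account: debt forgiveness received from foreign official creditors 37.7.)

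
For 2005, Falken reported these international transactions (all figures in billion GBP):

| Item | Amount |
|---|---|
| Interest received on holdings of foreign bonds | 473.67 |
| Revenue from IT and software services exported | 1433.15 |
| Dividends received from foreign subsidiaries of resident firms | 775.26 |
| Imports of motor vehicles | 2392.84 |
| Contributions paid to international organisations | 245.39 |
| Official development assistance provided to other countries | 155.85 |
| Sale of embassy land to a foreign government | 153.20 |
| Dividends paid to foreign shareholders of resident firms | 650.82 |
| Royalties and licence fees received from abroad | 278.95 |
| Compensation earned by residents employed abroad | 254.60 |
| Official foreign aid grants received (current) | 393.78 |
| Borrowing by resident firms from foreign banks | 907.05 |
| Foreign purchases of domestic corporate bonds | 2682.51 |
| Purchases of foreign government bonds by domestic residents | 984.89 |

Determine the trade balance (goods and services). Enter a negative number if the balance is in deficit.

-680.74

Goods: -2392.84
Services: 278.95 + 1433.15 = 1712.10
Trade balance = -2392.84 + 1712.10 = -680.74
(Excluded from the trade balance — primary income: interest received on holdings of foreign bonds 473.67, dividends received from foreign subsidiaries of resident firms 775.26, dividends paid to foreign shareholders of resident firms 650.82, compensation earned by residents employed abroad 254.60; secondary income: contributions paid to international organisations 245.39, official development assistance provided to other countries 155.85, official foreign aid grants received (current) 393.78; capital account: sale of embassy land to a foreign government 153.20; financial account: borrowing by resident firms from foreign banks 907.05, foreign purchases of domestic corporate bonds 2682.51, purchases of foreign government bonds by domestic residents 984.89.)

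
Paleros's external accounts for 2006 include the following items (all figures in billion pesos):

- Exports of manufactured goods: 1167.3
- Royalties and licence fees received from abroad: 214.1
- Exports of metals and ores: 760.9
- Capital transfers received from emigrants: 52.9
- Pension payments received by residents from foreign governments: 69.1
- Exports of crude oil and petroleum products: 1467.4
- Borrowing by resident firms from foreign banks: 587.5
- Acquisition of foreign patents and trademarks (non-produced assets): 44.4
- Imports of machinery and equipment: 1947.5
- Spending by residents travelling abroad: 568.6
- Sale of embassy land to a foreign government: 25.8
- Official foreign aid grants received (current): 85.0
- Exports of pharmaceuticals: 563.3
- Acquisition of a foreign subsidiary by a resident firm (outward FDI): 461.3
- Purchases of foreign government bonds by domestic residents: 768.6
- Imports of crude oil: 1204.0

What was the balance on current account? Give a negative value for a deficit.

Goods: 760.9 - 1204.0 + 1467.4 + 1167.3 + 563.3 - 1947.5 = 807.4
Services: 214.1 - 568.6 = -354.5
Secondary income: 69.1 + 85.0 = 154.1
Current account = 807.4 + (-354.5) + 154.1 = 607.0
(Excluded from the current account — capital account: capital transfers received from emigrants 52.9, acquisition of foreign patents and trademarks (non-produced assets) 44.4, sale of embassy land to a foreign government 25.8; financial account: borrowing by resident firms from foreign banks 587.5, acquisition of a foreign subsidiary by a resident firm (outward FDI) 461.3, purchases of foreign government bonds by domestic residents 768.6.)

607.0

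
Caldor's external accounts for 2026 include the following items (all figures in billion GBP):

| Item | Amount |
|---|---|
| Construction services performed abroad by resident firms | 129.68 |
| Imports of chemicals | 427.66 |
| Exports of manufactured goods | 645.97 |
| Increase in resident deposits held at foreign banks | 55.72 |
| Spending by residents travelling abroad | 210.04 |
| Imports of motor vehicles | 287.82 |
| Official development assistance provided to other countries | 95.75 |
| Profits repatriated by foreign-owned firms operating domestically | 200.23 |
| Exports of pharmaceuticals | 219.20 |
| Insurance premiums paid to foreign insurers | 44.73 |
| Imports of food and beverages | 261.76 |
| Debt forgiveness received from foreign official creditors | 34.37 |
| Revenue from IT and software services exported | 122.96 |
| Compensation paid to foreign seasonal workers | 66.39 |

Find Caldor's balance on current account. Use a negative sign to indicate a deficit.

Goods: 645.97 + 219.20 - 287.82 - 261.76 - 427.66 = -112.07
Services: 129.68 - 44.73 + 122.96 - 210.04 = -2.13
Primary income: -200.23 - 66.39 = -266.62
Secondary income: -95.75
Current account = (-112.07) + (-2.13) + (-266.62) + (-95.75) = -476.57
(Excluded from the current account — financial account: increase in resident deposits held at foreign banks 55.72; capital account: debt forgiveness received from foreign official creditors 34.37.)

-476.57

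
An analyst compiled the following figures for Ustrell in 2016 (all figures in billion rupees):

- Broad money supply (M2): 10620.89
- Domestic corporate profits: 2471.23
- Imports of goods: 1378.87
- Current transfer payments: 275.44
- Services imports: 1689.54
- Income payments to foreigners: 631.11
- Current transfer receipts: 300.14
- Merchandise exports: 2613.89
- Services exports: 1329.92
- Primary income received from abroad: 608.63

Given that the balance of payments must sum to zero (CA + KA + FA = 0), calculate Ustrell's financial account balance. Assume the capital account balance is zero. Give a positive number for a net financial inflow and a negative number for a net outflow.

Goods balance = 2613.89 - 1378.87 = 1235.02
Services balance = 1329.92 - 1689.54 = -359.62
Trade balance (goods + services) = 1235.02 + (-359.62) = 875.40
Net primary income = 608.63 - 631.11 = -22.48
Net secondary income = 300.14 - 275.44 = 24.70
Current account = 875.40 + (-22.48) + 24.70 = 877.62
Financial account = -(877.62) = -877.62

-877.62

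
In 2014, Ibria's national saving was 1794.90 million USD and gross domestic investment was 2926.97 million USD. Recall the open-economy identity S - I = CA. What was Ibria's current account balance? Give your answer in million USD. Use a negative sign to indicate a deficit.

S - I = CA (net lending to the rest of the world).
CA = S - I = 1794.90 - 2926.97 = -1132.07

-1132.07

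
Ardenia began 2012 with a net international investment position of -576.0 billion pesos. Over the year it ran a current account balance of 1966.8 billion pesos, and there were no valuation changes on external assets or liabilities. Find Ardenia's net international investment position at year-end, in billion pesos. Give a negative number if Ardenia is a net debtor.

With no valuation effects, change in NIIP = current account = 1966.8
End-of-year NIIP = -576.0 + 1966.8 = 1390.8

1390.8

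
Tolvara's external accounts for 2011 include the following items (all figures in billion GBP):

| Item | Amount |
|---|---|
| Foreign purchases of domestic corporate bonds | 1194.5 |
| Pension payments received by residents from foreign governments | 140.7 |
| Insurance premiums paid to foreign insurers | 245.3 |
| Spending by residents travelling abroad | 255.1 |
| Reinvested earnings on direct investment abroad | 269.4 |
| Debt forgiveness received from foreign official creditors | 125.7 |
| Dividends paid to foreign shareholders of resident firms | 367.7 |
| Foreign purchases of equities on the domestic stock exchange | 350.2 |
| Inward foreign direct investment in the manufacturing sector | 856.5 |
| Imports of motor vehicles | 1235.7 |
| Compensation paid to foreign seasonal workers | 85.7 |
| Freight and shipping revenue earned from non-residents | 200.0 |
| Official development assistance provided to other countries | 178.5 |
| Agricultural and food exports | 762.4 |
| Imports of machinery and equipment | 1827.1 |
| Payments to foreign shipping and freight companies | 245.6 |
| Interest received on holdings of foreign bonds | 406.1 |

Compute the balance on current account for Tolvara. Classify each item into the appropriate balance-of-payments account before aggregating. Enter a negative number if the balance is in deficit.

-2662.1

Goods: -1827.1 - 1235.7 + 762.4 = -2300.4
Services: -245.6 - 255.1 - 245.3 + 200.0 = -546.0
Primary income: -85.7 - 367.7 + 269.4 + 406.1 = 222.1
Secondary income: 140.7 - 178.5 = -37.8
Current account = (-2300.4) + (-546.0) + 222.1 + (-37.8) = -2662.1
(Excluded from the current account — financial account: foreign purchases of domestic corporate bonds 1194.5, foreign purchases of equities on the domestic stock exchange 350.2, inward foreign direct investment in the manufacturing sector 856.5; capital account: debt forgiveness received from foreign official creditors 125.7.)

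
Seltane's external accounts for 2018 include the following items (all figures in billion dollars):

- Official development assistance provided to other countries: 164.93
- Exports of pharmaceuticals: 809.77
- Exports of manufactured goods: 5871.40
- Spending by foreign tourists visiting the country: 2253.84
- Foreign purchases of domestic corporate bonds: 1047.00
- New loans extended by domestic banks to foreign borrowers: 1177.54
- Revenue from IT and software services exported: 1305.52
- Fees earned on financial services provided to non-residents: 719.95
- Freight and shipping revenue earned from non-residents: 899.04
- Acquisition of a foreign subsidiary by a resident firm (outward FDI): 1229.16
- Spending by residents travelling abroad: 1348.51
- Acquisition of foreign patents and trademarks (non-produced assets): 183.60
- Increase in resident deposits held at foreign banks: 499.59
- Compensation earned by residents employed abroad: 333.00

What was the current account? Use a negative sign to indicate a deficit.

Goods: 5871.40 + 809.77 = 6681.17
Services: 1305.52 - 1348.51 + 719.95 + 899.04 + 2253.84 = 3829.84
Primary income: 333.00
Secondary income: -164.93
Current account = 6681.17 + 3829.84 + 333.00 + (-164.93) = 10679.08
(Excluded from the current account — financial account: foreign purchases of domestic corporate bonds 1047.00, new loans extended by domestic banks to foreign borrowers 1177.54, acquisition of a foreign subsidiary by a resident firm (outward FDI) 1229.16, increase in resident deposits held at foreign banks 499.59; capital account: acquisition of foreign patents and trademarks (non-produced assets) 183.60.)

10679.08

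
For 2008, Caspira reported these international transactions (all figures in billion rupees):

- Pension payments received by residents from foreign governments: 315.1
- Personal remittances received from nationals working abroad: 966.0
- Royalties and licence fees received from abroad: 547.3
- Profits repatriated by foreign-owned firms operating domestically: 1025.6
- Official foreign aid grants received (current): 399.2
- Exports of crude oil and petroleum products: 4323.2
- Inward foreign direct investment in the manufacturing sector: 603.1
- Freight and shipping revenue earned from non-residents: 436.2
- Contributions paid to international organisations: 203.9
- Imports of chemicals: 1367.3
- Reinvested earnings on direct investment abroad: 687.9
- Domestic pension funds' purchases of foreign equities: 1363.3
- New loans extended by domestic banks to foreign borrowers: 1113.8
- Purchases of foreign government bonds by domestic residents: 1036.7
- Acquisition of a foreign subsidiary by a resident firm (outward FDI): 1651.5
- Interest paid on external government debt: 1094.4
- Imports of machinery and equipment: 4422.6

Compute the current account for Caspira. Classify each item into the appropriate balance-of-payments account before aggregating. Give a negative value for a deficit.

-438.9

Goods: 4323.2 - 1367.3 - 4422.6 = -1466.7
Services: 547.3 + 436.2 = 983.5
Primary income: -1094.4 - 1025.6 + 687.9 = -1432.1
Secondary income: -203.9 + 966.0 + 399.2 + 315.1 = 1476.4
Current account = (-1466.7) + 983.5 + (-1432.1) + 1476.4 = -438.9
(Excluded from the current account — financial account: inward foreign direct investment in the manufacturing sector 603.1, domestic pension funds' purchases of foreign equities 1363.3, new loans extended by domestic banks to foreign borrowers 1113.8, purchases of foreign government bonds by domestic residents 1036.7, acquisition of a foreign subsidiary by a resident firm (outward FDI) 1651.5.)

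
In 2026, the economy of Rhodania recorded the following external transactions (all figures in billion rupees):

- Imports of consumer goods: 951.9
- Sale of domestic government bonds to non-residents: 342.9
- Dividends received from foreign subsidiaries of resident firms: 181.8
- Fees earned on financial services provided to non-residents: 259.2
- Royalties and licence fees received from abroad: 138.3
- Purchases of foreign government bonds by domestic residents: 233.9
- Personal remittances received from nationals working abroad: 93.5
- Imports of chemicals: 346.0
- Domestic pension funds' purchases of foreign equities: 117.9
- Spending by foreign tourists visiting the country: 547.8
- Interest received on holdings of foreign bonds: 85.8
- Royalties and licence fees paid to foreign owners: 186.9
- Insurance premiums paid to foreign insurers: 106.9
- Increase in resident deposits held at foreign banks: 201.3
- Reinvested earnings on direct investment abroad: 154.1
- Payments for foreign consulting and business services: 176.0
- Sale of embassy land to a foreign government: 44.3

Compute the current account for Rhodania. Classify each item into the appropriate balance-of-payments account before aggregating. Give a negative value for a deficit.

Goods: -346.0 - 951.9 = -1297.9
Services: -176.0 + 138.3 - 186.9 + 259.2 - 106.9 + 547.8 = 475.5
Primary income: 181.8 + 154.1 + 85.8 = 421.7
Secondary income: 93.5
Current account = (-1297.9) + 475.5 + 421.7 + 93.5 = -307.2
(Excluded from the current account — financial account: sale of domestic government bonds to non-residents 342.9, purchases of foreign government bonds by domestic residents 233.9, domestic pension funds' purchases of foreign equities 117.9, increase in resident deposits held at foreign banks 201.3; capital account: sale of embassy land to a foreign government 44.3.)

-307.2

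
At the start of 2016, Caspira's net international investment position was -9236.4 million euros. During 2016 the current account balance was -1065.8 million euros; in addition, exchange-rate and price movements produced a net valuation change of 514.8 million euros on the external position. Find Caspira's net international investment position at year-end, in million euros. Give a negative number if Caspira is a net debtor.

Change in NIIP = current account + net valuation change = -1065.8 + 514.8 = -551.0
End-of-year NIIP = -9236.4 + (-551.0) = -9787.4

-9787.4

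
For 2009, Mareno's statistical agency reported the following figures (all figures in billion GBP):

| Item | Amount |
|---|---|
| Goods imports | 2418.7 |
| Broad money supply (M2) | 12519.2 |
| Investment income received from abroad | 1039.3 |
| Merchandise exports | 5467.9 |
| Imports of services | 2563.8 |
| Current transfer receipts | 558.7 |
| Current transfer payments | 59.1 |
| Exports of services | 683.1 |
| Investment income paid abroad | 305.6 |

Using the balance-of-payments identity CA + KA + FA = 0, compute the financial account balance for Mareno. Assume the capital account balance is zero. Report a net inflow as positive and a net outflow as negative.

Goods balance = 5467.9 - 2418.7 = 3049.2
Services balance = 683.1 - 2563.8 = -1880.7
Trade balance (goods + services) = 3049.2 + (-1880.7) = 1168.5
Net primary income = 1039.3 - 305.6 = 733.7
Net secondary income = 558.7 - 59.1 = 499.6
Current account = 1168.5 + 733.7 + 499.6 = 2401.8
Financial account = -(2401.8) = -2401.8

-2401.8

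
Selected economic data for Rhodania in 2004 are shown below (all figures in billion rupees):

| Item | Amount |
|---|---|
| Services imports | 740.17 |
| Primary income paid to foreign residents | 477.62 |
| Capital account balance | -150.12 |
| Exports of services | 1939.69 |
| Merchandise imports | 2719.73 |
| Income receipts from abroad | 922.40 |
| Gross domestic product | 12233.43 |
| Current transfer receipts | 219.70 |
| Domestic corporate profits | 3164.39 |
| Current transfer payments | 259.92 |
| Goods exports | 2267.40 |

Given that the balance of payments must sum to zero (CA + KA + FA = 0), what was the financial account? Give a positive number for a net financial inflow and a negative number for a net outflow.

-1001.63

Goods balance = 2267.40 - 2719.73 = -452.33
Services balance = 1939.69 - 740.17 = 1199.52
Trade balance (goods + services) = -452.33 + 1199.52 = 747.19
Net primary income = 922.40 - 477.62 = 444.78
Net secondary income = 219.70 - 259.92 = -40.22
Current account = 747.19 + 444.78 + (-40.22) = 1151.75
Financial account = -(1151.75 + (-150.12)) = -1001.63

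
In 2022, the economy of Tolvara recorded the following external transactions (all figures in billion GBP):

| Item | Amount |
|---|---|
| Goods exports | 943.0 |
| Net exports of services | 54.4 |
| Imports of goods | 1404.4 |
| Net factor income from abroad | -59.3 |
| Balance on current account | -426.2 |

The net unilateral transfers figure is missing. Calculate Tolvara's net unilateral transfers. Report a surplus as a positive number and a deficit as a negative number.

Current account = goods balance + services balance + net primary income + net secondary income
Sum of the known components = -466.3
Net unilateral transfers = CA - (known components) = -426.2 - (-466.3) = 40.1

40.1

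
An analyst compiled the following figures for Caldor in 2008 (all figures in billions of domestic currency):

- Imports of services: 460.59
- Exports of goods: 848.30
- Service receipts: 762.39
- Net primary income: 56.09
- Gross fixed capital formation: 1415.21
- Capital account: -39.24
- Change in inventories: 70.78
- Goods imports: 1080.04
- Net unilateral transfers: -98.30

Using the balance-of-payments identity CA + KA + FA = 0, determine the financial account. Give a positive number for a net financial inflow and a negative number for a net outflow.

Goods balance = 848.30 - 1080.04 = -231.74
Services balance = 762.39 - 460.59 = 301.80
Trade balance (goods + services) = -231.74 + 301.80 = 70.06
Net primary income = 56.09
Net secondary income = -98.30
Current account = 70.06 + 56.09 + (-98.30) = 27.85
Financial account = -(27.85 + (-39.24)) = 11.39

11.39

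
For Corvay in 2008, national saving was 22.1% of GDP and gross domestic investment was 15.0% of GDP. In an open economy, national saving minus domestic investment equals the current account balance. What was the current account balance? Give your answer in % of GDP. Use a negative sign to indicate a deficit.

7.1

S - I = CA (net lending to the rest of the world).
CA = S - I = 22.1 - 15.0 = 7.1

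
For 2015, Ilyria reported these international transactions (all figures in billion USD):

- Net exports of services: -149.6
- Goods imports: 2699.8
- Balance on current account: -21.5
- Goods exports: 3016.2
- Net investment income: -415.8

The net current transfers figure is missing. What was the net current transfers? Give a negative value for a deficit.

227.5

Current account = goods balance + services balance + net primary income + net secondary income
Sum of the known components = -249.0
Net current transfers = CA - (known components) = -21.5 - (-249.0) = 227.5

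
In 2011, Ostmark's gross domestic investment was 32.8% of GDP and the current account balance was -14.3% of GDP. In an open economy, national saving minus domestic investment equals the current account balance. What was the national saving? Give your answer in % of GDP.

18.5

S = I + CA = 32.8 + (-14.3) = 18.5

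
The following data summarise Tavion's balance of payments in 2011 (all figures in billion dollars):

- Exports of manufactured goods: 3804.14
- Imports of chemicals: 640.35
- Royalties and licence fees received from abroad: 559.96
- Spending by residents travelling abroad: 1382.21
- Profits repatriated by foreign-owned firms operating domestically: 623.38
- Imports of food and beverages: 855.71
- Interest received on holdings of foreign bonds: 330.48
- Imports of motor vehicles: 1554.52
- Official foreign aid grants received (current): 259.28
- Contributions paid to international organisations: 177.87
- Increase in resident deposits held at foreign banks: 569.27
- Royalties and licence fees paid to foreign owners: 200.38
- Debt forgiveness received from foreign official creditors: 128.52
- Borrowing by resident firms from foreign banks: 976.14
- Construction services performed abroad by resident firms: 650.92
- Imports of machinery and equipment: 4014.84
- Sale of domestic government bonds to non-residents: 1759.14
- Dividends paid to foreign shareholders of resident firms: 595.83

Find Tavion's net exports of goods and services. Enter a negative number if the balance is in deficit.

Goods: -1554.52 - 4014.84 - 640.35 - 855.71 + 3804.14 = -3261.28
Services: -200.38 - 1382.21 + 650.92 + 559.96 = -371.71
Trade balance = -3261.28 + (-371.71) = -3632.99
(Excluded from the trade balance — primary income: profits repatriated by foreign-owned firms operating domestically 623.38, interest received on holdings of foreign bonds 330.48, dividends paid to foreign shareholders of resident firms 595.83; secondary income: official foreign aid grants received (current) 259.28, contributions paid to international organisations 177.87; financial account: increase in resident deposits held at foreign banks 569.27, borrowing by resident firms from foreign banks 976.14, sale of domestic government bonds to non-residents 1759.14; capital account: debt forgiveness received from foreign official creditors 128.52.)

-3632.99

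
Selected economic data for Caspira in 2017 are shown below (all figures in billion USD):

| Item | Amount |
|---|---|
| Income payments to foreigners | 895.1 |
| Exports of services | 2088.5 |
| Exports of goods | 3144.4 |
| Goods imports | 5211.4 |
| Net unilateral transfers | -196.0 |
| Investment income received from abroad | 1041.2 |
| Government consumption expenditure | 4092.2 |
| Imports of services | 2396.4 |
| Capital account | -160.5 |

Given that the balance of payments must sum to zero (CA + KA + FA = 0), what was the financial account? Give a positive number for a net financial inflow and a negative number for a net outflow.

2585.3

Goods balance = 3144.4 - 5211.4 = -2067.0
Services balance = 2088.5 - 2396.4 = -307.9
Trade balance (goods + services) = -2067.0 + (-307.9) = -2374.9
Net primary income = 1041.2 - 895.1 = 146.1
Net secondary income = -196.0
Current account = -2374.9 + 146.1 + (-196.0) = -2424.8
Financial account = -(-2424.8 + (-160.5)) = 2585.3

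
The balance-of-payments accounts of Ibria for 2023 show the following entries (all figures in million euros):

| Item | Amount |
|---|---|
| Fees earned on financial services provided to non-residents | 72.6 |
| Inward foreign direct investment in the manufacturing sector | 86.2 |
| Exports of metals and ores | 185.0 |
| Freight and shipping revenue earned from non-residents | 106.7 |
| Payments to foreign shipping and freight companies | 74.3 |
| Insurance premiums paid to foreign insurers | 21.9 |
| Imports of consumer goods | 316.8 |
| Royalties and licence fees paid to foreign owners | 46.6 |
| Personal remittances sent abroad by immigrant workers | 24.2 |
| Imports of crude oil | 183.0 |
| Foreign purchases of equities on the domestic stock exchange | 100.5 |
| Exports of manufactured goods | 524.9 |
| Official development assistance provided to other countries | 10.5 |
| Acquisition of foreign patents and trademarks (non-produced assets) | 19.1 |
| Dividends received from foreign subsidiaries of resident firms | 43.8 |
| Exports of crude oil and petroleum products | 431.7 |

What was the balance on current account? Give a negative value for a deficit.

Goods: -316.8 + 431.7 + 524.9 - 183.0 + 185.0 = 641.8
Services: -46.6 - 74.3 + 106.7 - 21.9 + 72.6 = 36.5
Primary income: 43.8
Secondary income: -10.5 - 24.2 = -34.7
Current account = 641.8 + 36.5 + 43.8 + (-34.7) = 687.4
(Excluded from the current account — financial account: inward foreign direct investment in the manufacturing sector 86.2, foreign purchases of equities on the domestic stock exchange 100.5; capital account: acquisition of foreign patents and trademarks (non-produced assets) 19.1.)

687.4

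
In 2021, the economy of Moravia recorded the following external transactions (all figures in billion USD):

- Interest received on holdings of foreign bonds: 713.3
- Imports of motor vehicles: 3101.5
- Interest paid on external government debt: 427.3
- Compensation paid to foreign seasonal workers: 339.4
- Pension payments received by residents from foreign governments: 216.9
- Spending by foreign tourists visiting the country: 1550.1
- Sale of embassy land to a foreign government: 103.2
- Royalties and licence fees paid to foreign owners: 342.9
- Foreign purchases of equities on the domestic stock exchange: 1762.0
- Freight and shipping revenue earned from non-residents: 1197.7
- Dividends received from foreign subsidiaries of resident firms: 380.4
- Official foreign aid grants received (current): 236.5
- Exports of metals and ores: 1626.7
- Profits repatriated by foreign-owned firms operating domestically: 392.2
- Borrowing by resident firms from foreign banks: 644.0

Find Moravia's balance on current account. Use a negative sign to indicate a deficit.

1318.3

Goods: 1626.7 - 3101.5 = -1474.8
Services: 1197.7 - 342.9 + 1550.1 = 2404.9
Primary income: -339.4 - 392.2 + 380.4 + 713.3 - 427.3 = -65.2
Secondary income: 216.9 + 236.5 = 453.4
Current account = (-1474.8) + 2404.9 + (-65.2) + 453.4 = 1318.3
(Excluded from the current account — capital account: sale of embassy land to a foreign government 103.2; financial account: foreign purchases of equities on the domestic stock exchange 1762.0, borrowing by resident firms from foreign banks 644.0.)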